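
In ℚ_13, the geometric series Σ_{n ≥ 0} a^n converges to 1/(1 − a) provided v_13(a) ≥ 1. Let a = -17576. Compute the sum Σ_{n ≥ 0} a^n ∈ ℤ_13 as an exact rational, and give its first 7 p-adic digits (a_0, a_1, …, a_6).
Σ a^n = 1/(1 − a) = 1/17577;  first 7 digits = (1, 0, 0, 5, 12, 12, 11)

v_13(a) = 3 ≥ 1, so the series converges in ℤ_13 to 1/(1 − a) = 1/(1 − (-17576)) = 1/17577. Expand this rational in ℤ_13: compute digits iteratively via d_i = x_i mod 13, x_{i+1} = (x_i − d_i)/13. The first 7 digits are (1, 0, 0, 5, 12, 12, 11).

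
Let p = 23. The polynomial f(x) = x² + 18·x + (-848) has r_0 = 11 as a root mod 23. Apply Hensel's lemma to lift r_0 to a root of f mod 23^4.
r_3 = 216901 (mod 279841)

Hensel: r_{i+1} = r_i − f(r_i)·(f′(r_i))^{-1} mod 23^{i+2}, f′(x) = 2x + 18. Iterate:
  r_0 = 11 (mod 23)
  r_1 = 11 (mod 529)
  r_2 = 10062 (mod 12167)
  r_3 = 216901 (mod 279841)
Final: r = 216901 satisfies f(r) ≡ 0 mod 23^4.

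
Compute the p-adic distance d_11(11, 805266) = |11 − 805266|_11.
d_11(11, 805266) = 1/161051

Step 1 — x − y = 11 − 805266 = -805255. Step 2 — v_11(-805255) = 5 (factor: -805255 = −(11^5 · 5); the sign does not affect v_p). Step 3 — |x − y|_11 = 11^{-5} = 1/161051.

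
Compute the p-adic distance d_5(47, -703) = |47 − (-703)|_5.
d_5(47, -703) = 1/125

Step 1 — x − y = 47 − (-703) = 750. Step 2 — v_5(750) = 3 (factor: 750 = (5^3 · 6); the sign does not affect v_p). Step 3 — |x − y|_5 = 5^{-3} = 1/125.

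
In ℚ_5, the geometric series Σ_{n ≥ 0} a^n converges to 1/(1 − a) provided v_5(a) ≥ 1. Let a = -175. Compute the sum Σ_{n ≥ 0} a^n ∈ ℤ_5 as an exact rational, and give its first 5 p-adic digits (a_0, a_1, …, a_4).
Σ a^n = 1/(1 − a) = 1/176;  first 5 digits = (1, 0, 3, 3, 3)

v_5(a) = 2 ≥ 1, so the series converges in ℤ_5 to 1/(1 − a) = 1/(1 − (-175)) = 1/176. Expand this rational in ℤ_5: compute digits iteratively via d_i = x_i mod 5, x_{i+1} = (x_i − d_i)/5. The first 5 digits are (1, 0, 3, 3, 3).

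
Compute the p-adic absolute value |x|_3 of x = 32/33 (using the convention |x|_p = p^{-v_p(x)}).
|32/33|_3 = 3

Step 1 — compute v_3(x) by factoring powers of 3 out of the numerator and denominator: v_3(32/33) = -1. Step 2 — apply |x|_p = p^{-v_p(x)} = 3^{1} = 3.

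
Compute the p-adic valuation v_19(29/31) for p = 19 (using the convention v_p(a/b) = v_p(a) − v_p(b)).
v_19(29/31) = 0

Factor powers of 19 from the numerator and denominator of the reduced fraction: 29 = 19^0 · 29 and 31 = 19^0 · 31. Apply v_p(a/b) = v_p(a) − v_p(b): v_19(29/31) = 0 − 0 = 0.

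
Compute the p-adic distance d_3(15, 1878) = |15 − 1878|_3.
d_3(15, 1878) = 1/81

Step 1 — x − y = 15 − 1878 = -1863. Step 2 — v_3(-1863) = 4 (factor: -1863 = −(3^4 · 23); the sign does not affect v_p). Step 3 — |x − y|_3 = 3^{-4} = 1/81.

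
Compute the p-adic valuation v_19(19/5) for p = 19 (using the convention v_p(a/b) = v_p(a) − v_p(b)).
v_19(19/5) = 1

Factor powers of 19 from the numerator and denominator of the reduced fraction: 19 = 19^1 · 1 and 5 = 19^0 · 5. Apply v_p(a/b) = v_p(a) − v_p(b): v_19(19/5) = 1 − 0 = 1.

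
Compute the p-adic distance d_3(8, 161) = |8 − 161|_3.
d_3(8, 161) = 1/9

Step 1 — x − y = 8 − 161 = -153. Step 2 — v_3(-153) = 2 (factor: -153 = −(3^2 · 17); the sign does not affect v_p). Step 3 — |x − y|_3 = 3^{-2} = 1/9.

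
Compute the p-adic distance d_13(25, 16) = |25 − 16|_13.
d_13(25, 16) = 1

Step 1 — x − y = 25 − 16 = 9. Step 2 — v_13(9) = 0 (factor: 9 = (13^0 · 9); the sign does not affect v_p). Step 3 — |x − y|_13 = 13^{0} = 1.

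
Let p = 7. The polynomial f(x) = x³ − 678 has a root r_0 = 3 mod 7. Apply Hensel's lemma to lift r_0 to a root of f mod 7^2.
r_1 = 38 (mod 49)

Hensel: r_{i+1} = r_i − f(r_i)/f′(r_i) mod 7^{i+2}, where f′(x) = 3x². Iterate:
  r_0 = 3 (mod 7)
  r_1 = 38 (mod 49)
Final: r = 38 with f(r) ≡ 0 mod 7^2.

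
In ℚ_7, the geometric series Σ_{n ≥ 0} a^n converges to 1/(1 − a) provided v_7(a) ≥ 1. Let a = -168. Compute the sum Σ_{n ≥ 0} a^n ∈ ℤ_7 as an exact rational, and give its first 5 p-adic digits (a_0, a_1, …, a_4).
Σ a^n = 1/(1 − a) = 1/169;  first 5 digits = (1, 4, 5, 5, 0)

v_7(a) = 1 ≥ 1, so the series converges in ℤ_7 to 1/(1 − a) = 1/(1 − (-168)) = 1/169. Expand this rational in ℤ_7: compute digits iteratively via d_i = x_i mod 7, x_{i+1} = (x_i − d_i)/7. The first 5 digits are (1, 4, 5, 5, 0).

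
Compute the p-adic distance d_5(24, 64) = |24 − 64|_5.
d_5(24, 64) = 1/5

Step 1 — x − y = 24 − 64 = -40. Step 2 — v_5(-40) = 1 (factor: -40 = −(5^1 · 8); the sign does not affect v_p). Step 3 — |x − y|_5 = 5^{-1} = 1/5.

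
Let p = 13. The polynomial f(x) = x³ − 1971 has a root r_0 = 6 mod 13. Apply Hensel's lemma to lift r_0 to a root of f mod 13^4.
r_3 = 14007 (mod 28561)

Hensel: r_{i+1} = r_i − f(r_i)/f′(r_i) mod 13^{i+2}, where f′(x) = 3x². Iterate:
  r_0 = 6 (mod 13)
  r_1 = 149 (mod 169)
  r_2 = 825 (mod 2197)
  r_3 = 14007 (mod 28561)
Final: r = 14007 with f(r) ≡ 0 mod 13^4.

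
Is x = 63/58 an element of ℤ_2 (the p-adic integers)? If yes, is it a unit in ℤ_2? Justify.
x ∉ ℤ_2 (v_2(x) = -1 < 0)

ℤ_2 = {x ∈ ℚ_2 : v_2(x) ≥ 0} and ℤ_2^× = {x ∈ ℤ_2 : v_2(x) = 0}. Here v_2(63/58) = v_2(num) − v_2(den) = -1; compare against these criteria.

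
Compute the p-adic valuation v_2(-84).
v_2(-84) = 2

v_2(n) is the largest exponent k such that 2^k divides n. Factor out: -84 = -2^2 · 21. (Sign doesn't affect v_p.) So v_2(-84) = 2.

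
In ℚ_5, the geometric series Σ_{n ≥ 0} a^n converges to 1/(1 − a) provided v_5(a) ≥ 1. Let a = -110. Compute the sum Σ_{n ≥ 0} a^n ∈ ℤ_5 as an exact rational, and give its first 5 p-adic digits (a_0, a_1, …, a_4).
Σ a^n = 1/(1 − a) = 1/111;  first 5 digits = (1, 3, 4, 2, 0)

v_5(a) = 1 ≥ 1, so the series converges in ℤ_5 to 1/(1 − a) = 1/(1 − (-110)) = 1/111. Expand this rational in ℤ_5: compute digits iteratively via d_i = x_i mod 5, x_{i+1} = (x_i − d_i)/5. The first 5 digits are (1, 3, 4, 2, 0).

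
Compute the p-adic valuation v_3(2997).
v_3(2997) = 4

v_3(n) is the largest exponent k such that 3^k divides n. Factor out: 2997 = 3^4 · 37. (Sign doesn't affect v_p.) So v_3(2997) = 4.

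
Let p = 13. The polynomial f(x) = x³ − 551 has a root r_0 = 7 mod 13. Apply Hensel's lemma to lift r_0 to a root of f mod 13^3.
r_2 = 1580 (mod 2197)

Hensel: r_{i+1} = r_i − f(r_i)/f′(r_i) mod 13^{i+2}, where f′(x) = 3x². Iterate:
  r_0 = 7 (mod 13)
  r_1 = 59 (mod 169)
  r_2 = 1580 (mod 2197)
Final: r = 1580 with f(r) ≡ 0 mod 13^3.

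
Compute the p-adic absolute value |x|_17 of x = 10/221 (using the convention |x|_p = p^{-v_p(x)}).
|10/221|_17 = 17

Step 1 — compute v_17(x) by factoring powers of 17 out of the numerator and denominator: v_17(10/221) = -1. Step 2 — apply |x|_p = p^{-v_p(x)} = 17^{1} = 17.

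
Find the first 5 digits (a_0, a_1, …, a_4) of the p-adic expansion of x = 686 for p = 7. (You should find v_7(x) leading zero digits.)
(a_0, …, a_4) = (0, 0, 0, 2, 0)

v_7(686) = 3, so a_0 = ... = a_2 = 0. Factor out: x = 7^3 · u with u = 2 a unit in ℤ_7. Expand u iteratively via a_{v+i} = u_i mod 7, u_{i+1} = (u_i − a_{v+i})/7:
  u_0 = 2;  a_3 = 2;  u_1 = (u_0 − 2)/7 = 0
  u_1 = 0;  a_4 = 0;  u_2 = (u_1 − 0)/7 = 0
Digits: (0, 0, 0, 2, 0).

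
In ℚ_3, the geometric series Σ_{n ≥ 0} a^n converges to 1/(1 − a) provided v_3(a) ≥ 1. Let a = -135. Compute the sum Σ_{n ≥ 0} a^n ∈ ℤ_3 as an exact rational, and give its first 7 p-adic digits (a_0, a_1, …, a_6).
Σ a^n = 1/(1 − a) = 1/136;  first 7 digits = (1, 0, 0, 1, 1, 2, 0)

v_3(a) = 3 ≥ 1, so the series converges in ℤ_3 to 1/(1 − a) = 1/(1 − (-135)) = 1/136. Expand this rational in ℤ_3: compute digits iteratively via d_i = x_i mod 3, x_{i+1} = (x_i − d_i)/3. The first 7 digits are (1, 0, 0, 1, 1, 2, 0).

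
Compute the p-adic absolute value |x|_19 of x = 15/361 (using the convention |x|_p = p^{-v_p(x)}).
|15/361|_19 = 361

Step 1 — compute v_19(x) by factoring powers of 19 out of the numerator and denominator: v_19(15/361) = -2. Step 2 — apply |x|_p = p^{-v_p(x)} = 19^{2} = 361.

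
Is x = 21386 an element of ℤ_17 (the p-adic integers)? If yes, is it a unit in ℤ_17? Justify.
x ∈ ℤ_17 but not a unit; v_17(x) = 2 > 0

ℤ_17 = {x ∈ ℚ_17 : v_17(x) ≥ 0} and ℤ_17^× = {x ∈ ℤ_17 : v_17(x) = 0}. Here v_17(21386) = v_17(num) − v_17(den) = 2; compare against these criteria.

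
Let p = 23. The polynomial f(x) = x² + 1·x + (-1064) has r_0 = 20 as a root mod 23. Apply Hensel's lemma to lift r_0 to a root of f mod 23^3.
r_2 = 9519 (mod 12167)

Hensel: r_{i+1} = r_i − f(r_i)·(f′(r_i))^{-1} mod 23^{i+2}, f′(x) = 2x + 1. Iterate:
  r_0 = 20 (mod 23)
  r_1 = 526 (mod 529)
  r_2 = 9519 (mod 12167)
Final: r = 9519 satisfies f(r) ≡ 0 mod 23^3.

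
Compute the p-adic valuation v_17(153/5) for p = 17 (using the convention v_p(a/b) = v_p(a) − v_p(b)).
v_17(153/5) = 1

Factor powers of 17 from the numerator and denominator of the reduced fraction: 153 = 17^1 · 9 and 5 = 17^0 · 5. Apply v_p(a/b) = v_p(a) − v_p(b): v_17(153/5) = 1 − 0 = 1.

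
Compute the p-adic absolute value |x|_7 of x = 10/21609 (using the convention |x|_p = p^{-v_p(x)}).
|10/21609|_7 = 2401

Step 1 — compute v_7(x) by factoring powers of 7 out of the numerator and denominator: v_7(10/21609) = -4. Step 2 — apply |x|_p = p^{-v_p(x)} = 7^{4} = 2401.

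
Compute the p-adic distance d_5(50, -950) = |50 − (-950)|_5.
d_5(50, -950) = 1/125

Step 1 — x − y = 50 − (-950) = 1000. Step 2 — v_5(1000) = 3 (factor: 1000 = (5^3 · 8); the sign does not affect v_p). Step 3 — |x − y|_5 = 5^{-3} = 1/125.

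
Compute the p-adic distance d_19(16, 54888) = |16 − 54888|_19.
d_19(16, 54888) = 1/6859

Step 1 — x − y = 16 − 54888 = -54872. Step 2 — v_19(-54872) = 3 (factor: -54872 = −(19^3 · 8); the sign does not affect v_p). Step 3 — |x − y|_19 = 19^{-3} = 1/6859.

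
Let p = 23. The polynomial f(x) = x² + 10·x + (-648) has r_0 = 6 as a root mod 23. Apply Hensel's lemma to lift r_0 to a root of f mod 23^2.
r_1 = 512 (mod 529)

Hensel: r_{i+1} = r_i − f(r_i)·(f′(r_i))^{-1} mod 23^{i+2}, f′(x) = 2x + 10. Iterate:
  r_0 = 6 (mod 23)
  r_1 = 512 (mod 529)
Final: r = 512 satisfies f(r) ≡ 0 mod 23^2.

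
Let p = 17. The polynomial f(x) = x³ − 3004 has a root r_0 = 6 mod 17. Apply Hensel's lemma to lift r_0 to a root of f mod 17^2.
r_1 = 278 (mod 289)

Hensel: r_{i+1} = r_i − f(r_i)/f′(r_i) mod 17^{i+2}, where f′(x) = 3x². Iterate:
  r_0 = 6 (mod 17)
  r_1 = 278 (mod 289)
Final: r = 278 with f(r) ≡ 0 mod 17^2.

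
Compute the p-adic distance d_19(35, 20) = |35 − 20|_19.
d_19(35, 20) = 1

Step 1 — x − y = 35 − 20 = 15. Step 2 — v_19(15) = 0 (factor: 15 = (19^0 · 15); the sign does not affect v_p). Step 3 — |x − y|_19 = 19^{0} = 1.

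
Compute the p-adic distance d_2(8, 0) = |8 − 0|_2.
d_2(8, 0) = 1/8

Step 1 — x − y = 8 − 0 = 8. Step 2 — v_2(8) = 3 (factor: 8 = (2^3 · 1); the sign does not affect v_p). Step 3 — |x − y|_2 = 2^{-3} = 1/8.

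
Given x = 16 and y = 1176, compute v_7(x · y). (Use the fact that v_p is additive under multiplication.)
v_7(18816) = 2

v_p(x) = 0 (factor: 16 = 7^0 · 16); v_p(y) = 2 (factor: 1176 = 7^2 · 24). Additivity: v_p(xy) = v_p(x) + v_p(y) = 0 + 2 = 2. (Direct check: xy = 18816 = 7^2 · (384).)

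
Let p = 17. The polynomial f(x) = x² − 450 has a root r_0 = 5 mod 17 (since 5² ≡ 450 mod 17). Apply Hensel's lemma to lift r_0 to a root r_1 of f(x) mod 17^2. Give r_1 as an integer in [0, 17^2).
r_1 = 192 (mod 289)

Hensel's recurrence: r_{i+1} = r_i − f(r_i)·(f′(r_i))^{-1} mod 17^{i+2}, with f′(x) = 2x. Iterate:
  r_0 = 5 (mod 17)
  r_1 = 192 (mod 289)
Final: r_1 = 192, and one checks f(r_1) ≡ 0 mod 17^2.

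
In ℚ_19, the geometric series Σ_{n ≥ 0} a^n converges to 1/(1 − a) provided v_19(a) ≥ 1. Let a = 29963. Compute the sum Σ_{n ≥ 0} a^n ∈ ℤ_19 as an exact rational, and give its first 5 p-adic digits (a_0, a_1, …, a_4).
Σ a^n = 1/(1 − a) = -1/29962;  first 5 digits = (1, 0, 7, 4, 11)

v_19(a) = 2 ≥ 1, so the series converges in ℤ_19 to 1/(1 − a) = 1/(1 − 29963) = -1/29962. Expand this rational in ℤ_19: compute digits iteratively via d_i = x_i mod 19, x_{i+1} = (x_i − d_i)/19. The first 5 digits are (1, 0, 7, 4, 11).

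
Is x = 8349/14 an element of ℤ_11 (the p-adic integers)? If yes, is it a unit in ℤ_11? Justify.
x ∈ ℤ_11 but not a unit; v_11(x) = 2 > 0

ℤ_11 = {x ∈ ℚ_11 : v_11(x) ≥ 0} and ℤ_11^× = {x ∈ ℤ_11 : v_11(x) = 0}. Here v_11(8349/14) = v_11(num) − v_11(den) = 2; compare against these criteria.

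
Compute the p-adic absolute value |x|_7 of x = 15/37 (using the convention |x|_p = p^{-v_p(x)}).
|15/37|_7 = 1

Step 1 — compute v_7(x) by factoring powers of 7 out of the numerator and denominator: v_7(15/37) = 0. Step 2 — apply |x|_p = p^{-v_p(x)} = 7^{0} = 1.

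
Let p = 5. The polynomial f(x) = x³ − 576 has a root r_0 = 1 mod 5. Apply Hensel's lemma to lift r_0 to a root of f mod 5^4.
r_3 = 401 (mod 625)

Hensel: r_{i+1} = r_i − f(r_i)/f′(r_i) mod 5^{i+2}, where f′(x) = 3x². Iterate:
  r_0 = 1 (mod 5)
  r_1 = 1 (mod 25)
  r_2 = 26 (mod 125)
  r_3 = 401 (mod 625)
Final: r = 401 with f(r) ≡ 0 mod 5^4.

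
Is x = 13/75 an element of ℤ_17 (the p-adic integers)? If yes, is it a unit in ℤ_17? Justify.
x ∈ ℤ_17^× (unit); v_17(x) = 0

ℤ_17 = {x ∈ ℚ_17 : v_17(x) ≥ 0} and ℤ_17^× = {x ∈ ℤ_17 : v_17(x) = 0}. Here v_17(13/75) = v_17(num) − v_17(den) = 0; compare against these criteria.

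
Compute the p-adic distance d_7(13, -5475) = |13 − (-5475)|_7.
d_7(13, -5475) = 1/343

Step 1 — x − y = 13 − (-5475) = 5488. Step 2 — v_7(5488) = 3 (factor: 5488 = (7^3 · 16); the sign does not affect v_p). Step 3 — |x − y|_7 = 7^{-3} = 1/343.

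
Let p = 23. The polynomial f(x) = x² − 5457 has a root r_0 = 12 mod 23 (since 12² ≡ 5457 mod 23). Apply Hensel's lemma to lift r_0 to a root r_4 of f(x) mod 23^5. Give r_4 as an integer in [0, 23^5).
r_4 = 1950987 (mod 6436343)

Hensel's recurrence: r_{i+1} = r_i − f(r_i)·(f′(r_i))^{-1} mod 23^{i+2}, with f′(x) = 2x. Iterate:
  r_0 = 12 (mod 23)
  r_1 = 35 (mod 529)
  r_2 = 4267 (mod 12167)
  r_3 = 271941 (mod 279841)
  r_4 = 1950987 (mod 6436343)
Final: r_4 = 1950987, and one checks f(r_4) ≡ 0 mod 23^5.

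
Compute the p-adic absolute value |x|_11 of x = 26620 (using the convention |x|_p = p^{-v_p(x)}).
|26620|_11 = 1/1331

Step 1 — compute v_11(x) by factoring powers of 11 out of the numerator and denominator: v_11(26620) = 3. Step 2 — apply |x|_p = p^{-v_p(x)} = 11^{-3} = 1/1331.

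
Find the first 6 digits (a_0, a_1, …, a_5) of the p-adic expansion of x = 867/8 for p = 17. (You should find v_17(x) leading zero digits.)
(a_0, …, a_5) = (0, 0, 11, 10, 10, 10)

v_17(867/8) = 2, so a_0 = ... = a_1 = 0. Factor out: x = 17^2 · u with u = 3/8 a unit in ℤ_17. Expand u iteratively via a_{v+i} = u_i mod 17, u_{i+1} = (u_i − a_{v+i})/17:
  u_0 = 3/8;  a_2 = 11;  u_1 = (u_0 − 11)/17 = -5/8
  u_1 = -5/8;  a_3 = 10;  u_2 = (u_1 − 10)/17 = -5/8
  u_2 = -5/8;  a_4 = 10;  u_3 = (u_2 − 10)/17 = -5/8
  u_3 = -5/8;  a_5 = 10;  u_4 = (u_3 − 10)/17 = -5/8
Digits: (0, 0, 11, 10, 10, 10).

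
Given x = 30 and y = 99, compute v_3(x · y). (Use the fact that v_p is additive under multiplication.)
v_3(2970) = 3

v_p(x) = 1 (factor: 30 = 3^1 · 10); v_p(y) = 2 (factor: 99 = 3^2 · 11). Additivity: v_p(xy) = v_p(x) + v_p(y) = 1 + 2 = 3. (Direct check: xy = 2970 = 3^3 · (110).)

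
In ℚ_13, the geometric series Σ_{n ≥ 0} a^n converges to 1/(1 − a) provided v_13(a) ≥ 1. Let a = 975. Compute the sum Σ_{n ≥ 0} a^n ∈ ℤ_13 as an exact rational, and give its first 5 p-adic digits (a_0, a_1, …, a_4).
Σ a^n = 1/(1 − a) = -1/974;  first 5 digits = (1, 10, 1, 3, 1)

v_13(a) = 1 ≥ 1, so the series converges in ℤ_13 to 1/(1 − a) = 1/(1 − 975) = -1/974. Expand this rational in ℤ_13: compute digits iteratively via d_i = x_i mod 13, x_{i+1} = (x_i − d_i)/13. The first 5 digits are (1, 10, 1, 3, 1).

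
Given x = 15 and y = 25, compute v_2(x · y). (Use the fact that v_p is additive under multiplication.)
v_2(375) = 0

v_p(x) = 0 (factor: 15 = 2^0 · 15); v_p(y) = 0 (factor: 25 = 2^0 · 25). Additivity: v_p(xy) = v_p(x) + v_p(y) = 0 + 0 = 0. (Direct check: xy = 375 = 2^0 · (375).)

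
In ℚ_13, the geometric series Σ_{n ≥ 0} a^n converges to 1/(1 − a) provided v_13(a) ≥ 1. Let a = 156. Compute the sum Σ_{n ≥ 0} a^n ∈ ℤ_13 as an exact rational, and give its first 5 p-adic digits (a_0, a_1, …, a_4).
Σ a^n = 1/(1 − a) = -1/155;  first 5 digits = (1, 12, 1, 10, 4)

v_13(a) = 1 ≥ 1, so the series converges in ℤ_13 to 1/(1 − a) = 1/(1 − 156) = -1/155. Expand this rational in ℤ_13: compute digits iteratively via d_i = x_i mod 13, x_{i+1} = (x_i − d_i)/13. The first 5 digits are (1, 12, 1, 10, 4).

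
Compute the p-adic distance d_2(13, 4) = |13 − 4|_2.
d_2(13, 4) = 1

Step 1 — x − y = 13 − 4 = 9. Step 2 — v_2(9) = 0 (factor: 9 = (2^0 · 9); the sign does not affect v_p). Step 3 — |x − y|_2 = 2^{0} = 1.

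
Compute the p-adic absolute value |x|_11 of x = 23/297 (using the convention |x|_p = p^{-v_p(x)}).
|23/297|_11 = 11

Step 1 — compute v_11(x) by factoring powers of 11 out of the numerator and denominator: v_11(23/297) = -1. Step 2 — apply |x|_p = p^{-v_p(x)} = 11^{1} = 11.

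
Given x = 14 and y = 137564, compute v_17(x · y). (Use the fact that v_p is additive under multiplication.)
v_17(1925896) = 3

v_p(x) = 0 (factor: 14 = 17^0 · 14); v_p(y) = 3 (factor: 137564 = 17^3 · 28). Additivity: v_p(xy) = v_p(x) + v_p(y) = 0 + 3 = 3. (Direct check: xy = 1925896 = 17^3 · (392).)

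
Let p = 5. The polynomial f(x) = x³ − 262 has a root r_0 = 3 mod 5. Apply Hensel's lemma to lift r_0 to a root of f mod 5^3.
r_2 = 8 (mod 125)

Hensel: r_{i+1} = r_i − f(r_i)/f′(r_i) mod 5^{i+2}, where f′(x) = 3x². Iterate:
  r_0 = 3 (mod 5)
  r_1 = 8 (mod 25)
  r_2 = 8 (mod 125)
Final: r = 8 with f(r) ≡ 0 mod 5^3.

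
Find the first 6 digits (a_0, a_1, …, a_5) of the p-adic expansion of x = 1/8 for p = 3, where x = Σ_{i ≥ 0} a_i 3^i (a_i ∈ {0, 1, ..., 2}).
(a_0, …, a_5) = (2, 2, 1, 2, 1, 2)

v_3(1/8) = 0 (numerator and denominator both coprime to 3), so x ∈ ℤ_3^×. Compute digits iteratively via a_i = x_i mod 3, x_{i+1} = (x_i − a_i)/3, with x_0 = x:
  x_0 = 1/8;  a_0 = 2;  x_1 = (x_0 − 2)/3 = -5/8
  x_1 = -5/8;  a_1 = 2;  x_2 = (x_1 − 2)/3 = -7/8
  x_2 = -7/8;  a_2 = 1;  x_3 = (x_2 − 1)/3 = -5/8
  x_3 = -5/8;  a_3 = 2;  x_4 = (x_3 − 2)/3 = -7/8
  x_4 = -7/8;  a_4 = 1;  x_5 = (x_4 − 1)/3 = -5/8
  x_5 = -5/8;  a_5 = 2;  x_6 = (x_5 − 2)/3 = -7/8
Digits: (2, 2, 1, 2, 1, 2).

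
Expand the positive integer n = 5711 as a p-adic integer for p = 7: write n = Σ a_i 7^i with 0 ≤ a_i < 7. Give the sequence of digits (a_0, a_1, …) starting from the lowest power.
(a_0, a_1, …) = (6, 3, 4, 2, 2)

Repeated division by 7 gives the digits low-to-high: 5711 = 6 + 3·7^1 + 4·7^2 + 2·7^3 + 2·7^4. Digit sequence: (6, 3, 4, 2, 2).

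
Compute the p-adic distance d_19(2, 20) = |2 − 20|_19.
d_19(2, 20) = 1

Step 1 — x − y = 2 − 20 = -18. Step 2 — v_19(-18) = 0 (factor: -18 = −(19^0 · 18); the sign does not affect v_p). Step 3 — |x − y|_19 = 19^{0} = 1.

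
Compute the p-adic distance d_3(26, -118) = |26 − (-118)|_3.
d_3(26, -118) = 1/9

Step 1 — x − y = 26 − (-118) = 144. Step 2 — v_3(144) = 2 (factor: 144 = (3^2 · 16); the sign does not affect v_p). Step 3 — |x − y|_3 = 3^{-2} = 1/9.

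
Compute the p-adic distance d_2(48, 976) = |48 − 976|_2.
d_2(48, 976) = 1/32

Step 1 — x − y = 48 − 976 = -928. Step 2 — v_2(-928) = 5 (factor: -928 = −(2^5 · 29); the sign does not affect v_p). Step 3 — |x − y|_2 = 2^{-5} = 1/32.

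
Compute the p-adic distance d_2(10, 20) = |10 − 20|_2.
d_2(10, 20) = 1/2

Step 1 — x − y = 10 − 20 = -10. Step 2 — v_2(-10) = 1 (factor: -10 = −(2^1 · 5); the sign does not affect v_p). Step 3 — |x − y|_2 = 2^{-1} = 1/2.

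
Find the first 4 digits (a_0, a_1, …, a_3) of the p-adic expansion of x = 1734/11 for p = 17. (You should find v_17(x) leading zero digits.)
(a_0, …, a_3) = (0, 0, 16, 13)

v_17(1734/11) = 2, so a_0 = ... = a_1 = 0. Factor out: x = 17^2 · u with u = 6/11 a unit in ℤ_17. Expand u iteratively via a_{v+i} = u_i mod 17, u_{i+1} = (u_i − a_{v+i})/17:
  u_0 = 6/11;  a_2 = 16;  u_1 = (u_0 − 16)/17 = -10/11
  u_1 = -10/11;  a_3 = 13;  u_2 = (u_1 − 13)/17 = -9/11
Digits: (0, 0, 16, 13).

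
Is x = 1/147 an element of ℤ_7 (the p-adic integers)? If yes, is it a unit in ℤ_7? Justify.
x ∉ ℤ_7 (v_7(x) = -2 < 0)

ℤ_7 = {x ∈ ℚ_7 : v_7(x) ≥ 0} and ℤ_7^× = {x ∈ ℤ_7 : v_7(x) = 0}. Here v_7(1/147) = v_7(num) − v_7(den) = -2; compare against these criteria.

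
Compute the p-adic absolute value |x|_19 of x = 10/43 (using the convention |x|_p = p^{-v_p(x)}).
|10/43|_19 = 1

Step 1 — compute v_19(x) by factoring powers of 19 out of the numerator and denominator: v_19(10/43) = 0. Step 2 — apply |x|_p = p^{-v_p(x)} = 19^{0} = 1.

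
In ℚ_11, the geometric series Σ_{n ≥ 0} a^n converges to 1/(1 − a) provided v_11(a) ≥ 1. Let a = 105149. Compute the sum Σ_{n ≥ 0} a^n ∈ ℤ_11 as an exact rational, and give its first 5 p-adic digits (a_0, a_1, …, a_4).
Σ a^n = 1/(1 − a) = -1/105148;  first 5 digits = (1, 0, 0, 2, 7)

v_11(a) = 3 ≥ 1, so the series converges in ℤ_11 to 1/(1 − a) = 1/(1 − 105149) = -1/105148. Expand this rational in ℤ_11: compute digits iteratively via d_i = x_i mod 11, x_{i+1} = (x_i − d_i)/11. The first 5 digits are (1, 0, 0, 2, 7).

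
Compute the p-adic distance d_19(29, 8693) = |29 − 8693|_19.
d_19(29, 8693) = 1/361

Step 1 — x − y = 29 − 8693 = -8664. Step 2 — v_19(-8664) = 2 (factor: -8664 = −(19^2 · 24); the sign does not affect v_p). Step 3 — |x − y|_19 = 19^{-2} = 1/361.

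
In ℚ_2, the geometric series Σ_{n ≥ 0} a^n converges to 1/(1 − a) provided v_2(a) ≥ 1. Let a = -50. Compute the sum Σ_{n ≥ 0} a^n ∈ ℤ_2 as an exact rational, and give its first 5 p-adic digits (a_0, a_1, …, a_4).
Σ a^n = 1/(1 − a) = 1/51;  first 5 digits = (1, 1, 0, 1, 1)

v_2(a) = 1 ≥ 1, so the series converges in ℤ_2 to 1/(1 − a) = 1/(1 − (-50)) = 1/51. Expand this rational in ℤ_2: compute digits iteratively via d_i = x_i mod 2, x_{i+1} = (x_i − d_i)/2. The first 5 digits are (1, 1, 0, 1, 1).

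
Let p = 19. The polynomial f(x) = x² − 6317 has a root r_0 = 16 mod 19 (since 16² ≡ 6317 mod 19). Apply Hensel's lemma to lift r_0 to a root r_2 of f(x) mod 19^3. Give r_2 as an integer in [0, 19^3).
r_2 = 510 (mod 6859)

Hensel's recurrence: r_{i+1} = r_i − f(r_i)·(f′(r_i))^{-1} mod 19^{i+2}, with f′(x) = 2x. Iterate:
  r_0 = 16 (mod 19)
  r_1 = 149 (mod 361)
  r_2 = 510 (mod 6859)
Final: r_2 = 510, and one checks f(r_2) ≡ 0 mod 19^3.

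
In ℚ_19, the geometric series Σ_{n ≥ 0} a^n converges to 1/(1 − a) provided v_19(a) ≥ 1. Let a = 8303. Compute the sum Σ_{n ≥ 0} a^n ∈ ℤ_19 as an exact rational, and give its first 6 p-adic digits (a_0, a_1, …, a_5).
Σ a^n = 1/(1 − a) = -1/8302;  first 6 digits = (1, 0, 4, 1, 16, 8)

v_19(a) = 2 ≥ 1, so the series converges in ℤ_19 to 1/(1 − a) = 1/(1 − 8303) = -1/8302. Expand this rational in ℤ_19: compute digits iteratively via d_i = x_i mod 19, x_{i+1} = (x_i − d_i)/19. The first 6 digits are (1, 0, 4, 1, 16, 8).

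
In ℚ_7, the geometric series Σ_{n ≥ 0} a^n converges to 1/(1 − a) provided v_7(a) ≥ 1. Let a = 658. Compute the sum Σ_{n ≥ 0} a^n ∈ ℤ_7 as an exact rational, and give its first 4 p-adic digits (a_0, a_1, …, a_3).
Σ a^n = 1/(1 − a) = -1/657;  first 4 digits = (1, 3, 1, 3)

v_7(a) = 1 ≥ 1, so the series converges in ℤ_7 to 1/(1 − a) = 1/(1 − 658) = -1/657. Expand this rational in ℤ_7: compute digits iteratively via d_i = x_i mod 7, x_{i+1} = (x_i − d_i)/7. The first 4 digits are (1, 3, 1, 3).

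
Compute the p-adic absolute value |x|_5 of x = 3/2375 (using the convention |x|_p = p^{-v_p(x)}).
|3/2375|_5 = 125

Step 1 — compute v_5(x) by factoring powers of 5 out of the numerator and denominator: v_5(3/2375) = -3. Step 2 — apply |x|_p = p^{-v_p(x)} = 5^{3} = 125.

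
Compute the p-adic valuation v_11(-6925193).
v_11(-6925193) = 5

v_11(n) is the largest exponent k such that 11^k divides n. Factor out: -6925193 = -11^5 · 43. (Sign doesn't affect v_p.) So v_11(-6925193) = 5.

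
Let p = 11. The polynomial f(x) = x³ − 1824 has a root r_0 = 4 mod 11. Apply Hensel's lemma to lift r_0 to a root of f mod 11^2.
r_1 = 81 (mod 121)

Hensel: r_{i+1} = r_i − f(r_i)/f′(r_i) mod 11^{i+2}, where f′(x) = 3x². Iterate:
  r_0 = 4 (mod 11)
  r_1 = 81 (mod 121)
Final: r = 81 with f(r) ≡ 0 mod 11^2.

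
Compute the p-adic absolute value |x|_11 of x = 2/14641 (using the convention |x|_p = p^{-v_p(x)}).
|2/14641|_11 = 14641

Step 1 — compute v_11(x) by factoring powers of 11 out of the numerator and denominator: v_11(2/14641) = -4. Step 2 — apply |x|_p = p^{-v_p(x)} = 11^{4} = 14641.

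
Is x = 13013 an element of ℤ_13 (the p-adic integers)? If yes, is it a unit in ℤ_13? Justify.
x ∈ ℤ_13 but not a unit; v_13(x) = 2 > 0

ℤ_13 = {x ∈ ℚ_13 : v_13(x) ≥ 0} and ℤ_13^× = {x ∈ ℤ_13 : v_13(x) = 0}. Here v_13(13013) = v_13(num) − v_13(den) = 2; compare against these criteria.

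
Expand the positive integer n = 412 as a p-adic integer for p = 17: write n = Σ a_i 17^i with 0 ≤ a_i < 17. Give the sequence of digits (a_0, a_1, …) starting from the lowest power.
(a_0, a_1, …) = (4, 7, 1)

Repeated division by 17 gives the digits low-to-high: 412 = 4 + 7·17^1 + 1·17^2. Digit sequence: (4, 7, 1).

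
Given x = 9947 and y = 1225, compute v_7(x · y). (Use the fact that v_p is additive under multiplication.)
v_7(12185075) = 5

v_p(x) = 3 (factor: 9947 = 7^3 · 29); v_p(y) = 2 (factor: 1225 = 7^2 · 25). Additivity: v_p(xy) = v_p(x) + v_p(y) = 3 + 2 = 5. (Direct check: xy = 12185075 = 7^5 · (725).)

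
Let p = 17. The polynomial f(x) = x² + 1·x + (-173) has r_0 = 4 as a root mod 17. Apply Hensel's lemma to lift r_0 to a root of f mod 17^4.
r_3 = 48573 (mod 83521)

Hensel: r_{i+1} = r_i − f(r_i)·(f′(r_i))^{-1} mod 17^{i+2}, f′(x) = 2x + 1. Iterate:
  r_0 = 4 (mod 17)
  r_1 = 21 (mod 289)
  r_2 = 4356 (mod 4913)
  r_3 = 48573 (mod 83521)
Final: r = 48573 satisfies f(r) ≡ 0 mod 17^4.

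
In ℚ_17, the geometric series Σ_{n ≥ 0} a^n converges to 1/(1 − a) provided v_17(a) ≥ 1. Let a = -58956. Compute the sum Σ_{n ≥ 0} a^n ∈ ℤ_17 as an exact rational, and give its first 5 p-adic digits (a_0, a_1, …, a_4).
Σ a^n = 1/(1 − a) = 1/58957;  first 5 digits = (1, 0, 0, 5, 16)

v_17(a) = 3 ≥ 1, so the series converges in ℤ_17 to 1/(1 − a) = 1/(1 − (-58956)) = 1/58957. Expand this rational in ℤ_17: compute digits iteratively via d_i = x_i mod 17, x_{i+1} = (x_i − d_i)/17. The first 5 digits are (1, 0, 0, 5, 16).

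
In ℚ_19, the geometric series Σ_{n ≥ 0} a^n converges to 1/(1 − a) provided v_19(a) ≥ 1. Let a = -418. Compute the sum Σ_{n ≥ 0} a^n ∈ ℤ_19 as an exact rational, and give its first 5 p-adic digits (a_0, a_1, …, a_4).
Σ a^n = 1/(1 − a) = 1/419;  first 5 digits = (1, 16, 7, 17, 15)

v_19(a) = 1 ≥ 1, so the series converges in ℤ_19 to 1/(1 − a) = 1/(1 − (-418)) = 1/419. Expand this rational in ℤ_19: compute digits iteratively via d_i = x_i mod 19, x_{i+1} = (x_i − d_i)/19. The first 5 digits are (1, 16, 7, 17, 15).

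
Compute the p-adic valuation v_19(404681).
v_19(404681) = 3

v_19(n) is the largest exponent k such that 19^k divides n. Factor out: 404681 = 19^3 · 59. (Sign doesn't affect v_p.) So v_19(404681) = 3.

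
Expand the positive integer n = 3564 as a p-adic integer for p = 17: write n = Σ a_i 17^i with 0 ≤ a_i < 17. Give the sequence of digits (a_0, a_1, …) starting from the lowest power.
(a_0, a_1, …) = (11, 5, 12)

Repeated division by 17 gives the digits low-to-high: 3564 = 11 + 5·17^1 + 12·17^2. Digit sequence: (11, 5, 12).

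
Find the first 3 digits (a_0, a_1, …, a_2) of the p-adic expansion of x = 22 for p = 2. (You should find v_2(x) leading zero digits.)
(a_0, …, a_2) = (0, 1, 1)

v_2(22) = 1, so a_0 = ... = a_0 = 0. Factor out: x = 2^1 · u with u = 11 a unit in ℤ_2. Expand u iteratively via a_{v+i} = u_i mod 2, u_{i+1} = (u_i − a_{v+i})/2:
  u_0 = 11;  a_1 = 1;  u_1 = (u_0 − 1)/2 = 5
  u_1 = 5;  a_2 = 1;  u_2 = (u_1 − 1)/2 = 2
Digits: (0, 1, 1).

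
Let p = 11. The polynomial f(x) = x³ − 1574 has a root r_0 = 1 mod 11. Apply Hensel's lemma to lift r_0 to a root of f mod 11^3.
r_2 = 969 (mod 1331)

Hensel: r_{i+1} = r_i − f(r_i)/f′(r_i) mod 11^{i+2}, where f′(x) = 3x². Iterate:
  r_0 = 1 (mod 11)
  r_1 = 1 (mod 121)
  r_2 = 969 (mod 1331)
Final: r = 969 with f(r) ≡ 0 mod 11^3.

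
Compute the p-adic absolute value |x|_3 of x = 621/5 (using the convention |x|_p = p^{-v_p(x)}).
|621/5|_3 = 1/27

Step 1 — compute v_3(x) by factoring powers of 3 out of the numerator and denominator: v_3(621/5) = 3. Step 2 — apply |x|_p = p^{-v_p(x)} = 3^{-3} = 1/27.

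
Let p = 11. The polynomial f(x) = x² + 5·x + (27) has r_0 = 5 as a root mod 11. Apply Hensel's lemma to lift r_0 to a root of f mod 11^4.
r_3 = 1589 (mod 14641)

Hensel: r_{i+1} = r_i − f(r_i)·(f′(r_i))^{-1} mod 11^{i+2}, f′(x) = 2x + 5. Iterate:
  r_0 = 5 (mod 11)
  r_1 = 16 (mod 121)
  r_2 = 258 (mod 1331)
  r_3 = 1589 (mod 14641)
Final: r = 1589 satisfies f(r) ≡ 0 mod 11^4.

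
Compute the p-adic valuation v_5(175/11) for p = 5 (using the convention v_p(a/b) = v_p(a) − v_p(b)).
v_5(175/11) = 2

Factor powers of 5 from the numerator and denominator of the reduced fraction: 175 = 5^2 · 7 and 11 = 5^0 · 11. Apply v_p(a/b) = v_p(a) − v_p(b): v_5(175/11) = 2 − 0 = 2.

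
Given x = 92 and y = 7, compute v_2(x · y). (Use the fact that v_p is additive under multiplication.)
v_2(644) = 2

v_p(x) = 2 (factor: 92 = 2^2 · 23); v_p(y) = 0 (factor: 7 = 2^0 · 7). Additivity: v_p(xy) = v_p(x) + v_p(y) = 2 + 0 = 2. (Direct check: xy = 644 = 2^2 · (161).)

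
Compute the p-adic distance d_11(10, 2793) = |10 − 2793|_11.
d_11(10, 2793) = 1/121

Step 1 — x − y = 10 − 2793 = -2783. Step 2 — v_11(-2783) = 2 (factor: -2783 = −(11^2 · 23); the sign does not affect v_p). Step 3 — |x − y|_11 = 11^{-2} = 1/121.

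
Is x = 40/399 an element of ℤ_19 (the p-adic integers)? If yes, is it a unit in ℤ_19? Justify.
x ∉ ℤ_19 (v_19(x) = -1 < 0)

ℤ_19 = {x ∈ ℚ_19 : v_19(x) ≥ 0} and ℤ_19^× = {x ∈ ℤ_19 : v_19(x) = 0}. Here v_19(40/399) = v_19(num) − v_19(den) = -1; compare against these criteria.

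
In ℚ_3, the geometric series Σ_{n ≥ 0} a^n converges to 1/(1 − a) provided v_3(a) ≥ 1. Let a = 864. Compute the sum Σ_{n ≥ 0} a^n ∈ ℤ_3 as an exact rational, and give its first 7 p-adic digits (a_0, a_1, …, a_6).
Σ a^n = 1/(1 − a) = -1/863;  first 7 digits = (1, 0, 0, 2, 1, 0, 2)

v_3(a) = 3 ≥ 1, so the series converges in ℤ_3 to 1/(1 − a) = 1/(1 − 864) = -1/863. Expand this rational in ℤ_3: compute digits iteratively via d_i = x_i mod 3, x_{i+1} = (x_i − d_i)/3. The first 7 digits are (1, 0, 0, 2, 1, 0, 2).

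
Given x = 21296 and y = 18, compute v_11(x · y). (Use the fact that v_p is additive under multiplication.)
v_11(383328) = 3

v_p(x) = 3 (factor: 21296 = 11^3 · 16); v_p(y) = 0 (factor: 18 = 11^0 · 18). Additivity: v_p(xy) = v_p(x) + v_p(y) = 3 + 0 = 3. (Direct check: xy = 383328 = 11^3 · (288).)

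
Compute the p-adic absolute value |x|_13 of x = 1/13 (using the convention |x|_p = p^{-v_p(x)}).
|1/13|_13 = 13

Step 1 — compute v_13(x) by factoring powers of 13 out of the numerator and denominator: v_13(1/13) = -1. Step 2 — apply |x|_p = p^{-v_p(x)} = 13^{1} = 13.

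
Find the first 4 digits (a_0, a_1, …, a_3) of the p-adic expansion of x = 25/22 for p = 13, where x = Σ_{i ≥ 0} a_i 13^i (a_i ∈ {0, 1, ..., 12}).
(a_0, …, a_3) = (10, 7, 0, 10)

v_13(25/22) = 0 (numerator and denominator both coprime to 13), so x ∈ ℤ_13^×. Compute digits iteratively via a_i = x_i mod 13, x_{i+1} = (x_i − a_i)/13, with x_0 = x:
  x_0 = 25/22;  a_0 = 10;  x_1 = (x_0 − 10)/13 = -15/22
  x_1 = -15/22;  a_1 = 7;  x_2 = (x_1 − 7)/13 = -13/22
  x_2 = -13/22;  a_2 = 0;  x_3 = (x_2 − 0)/13 = -1/22
  x_3 = -1/22;  a_3 = 10;  x_4 = (x_3 − 10)/13 = -17/22
Digits: (10, 7, 0, 10).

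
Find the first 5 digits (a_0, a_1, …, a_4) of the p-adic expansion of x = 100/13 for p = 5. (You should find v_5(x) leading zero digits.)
(a_0, …, a_4) = (0, 0, 3, 1, 2)

v_5(100/13) = 2, so a_0 = ... = a_1 = 0. Factor out: x = 5^2 · u with u = 4/13 a unit in ℤ_5. Expand u iteratively via a_{v+i} = u_i mod 5, u_{i+1} = (u_i − a_{v+i})/5:
  u_0 = 4/13;  a_2 = 3;  u_1 = (u_0 − 3)/5 = -7/13
  u_1 = -7/13;  a_3 = 1;  u_2 = (u_1 − 1)/5 = -4/13
  u_2 = -4/13;  a_4 = 2;  u_3 = (u_2 − 2)/5 = -6/13
Digits: (0, 0, 3, 1, 2).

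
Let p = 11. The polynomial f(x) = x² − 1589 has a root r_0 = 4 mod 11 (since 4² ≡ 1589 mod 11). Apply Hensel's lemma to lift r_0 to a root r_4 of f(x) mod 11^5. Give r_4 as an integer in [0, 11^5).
r_4 = 64255 (mod 161051)

Hensel's recurrence: r_{i+1} = r_i − f(r_i)·(f′(r_i))^{-1} mod 11^{i+2}, with f′(x) = 2x. Iterate:
  r_0 = 4 (mod 11)
  r_1 = 4 (mod 121)
  r_2 = 367 (mod 1331)
  r_3 = 5691 (mod 14641)
  r_4 = 64255 (mod 161051)
Final: r_4 = 64255, and one checks f(r_4) ≡ 0 mod 11^5.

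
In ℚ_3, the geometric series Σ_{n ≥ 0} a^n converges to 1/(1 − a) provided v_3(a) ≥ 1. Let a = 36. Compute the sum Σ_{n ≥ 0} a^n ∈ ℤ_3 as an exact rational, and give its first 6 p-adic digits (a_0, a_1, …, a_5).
Σ a^n = 1/(1 − a) = -1/35;  first 6 digits = (1, 0, 1, 1, 1, 2)

v_3(a) = 2 ≥ 1, so the series converges in ℤ_3 to 1/(1 − a) = 1/(1 − 36) = -1/35. Expand this rational in ℤ_3: compute digits iteratively via d_i = x_i mod 3, x_{i+1} = (x_i − d_i)/3. The first 6 digits are (1, 0, 1, 1, 1, 2).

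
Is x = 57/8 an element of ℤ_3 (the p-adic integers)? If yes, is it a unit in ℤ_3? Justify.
x ∈ ℤ_3 but not a unit; v_3(x) = 1 > 0

ℤ_3 = {x ∈ ℚ_3 : v_3(x) ≥ 0} and ℤ_3^× = {x ∈ ℤ_3 : v_3(x) = 0}. Here v_3(57/8) = v_3(num) − v_3(den) = 1; compare against these criteria.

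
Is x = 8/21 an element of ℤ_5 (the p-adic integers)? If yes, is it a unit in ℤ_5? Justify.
x ∈ ℤ_5^× (unit); v_5(x) = 0

ℤ_5 = {x ∈ ℚ_5 : v_5(x) ≥ 0} and ℤ_5^× = {x ∈ ℤ_5 : v_5(x) = 0}. Here v_5(8/21) = v_5(num) − v_5(den) = 0; compare against these criteria.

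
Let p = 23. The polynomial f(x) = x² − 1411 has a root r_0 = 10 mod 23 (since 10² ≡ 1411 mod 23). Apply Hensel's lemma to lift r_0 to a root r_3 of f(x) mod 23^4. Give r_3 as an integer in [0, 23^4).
r_3 = 23378 (mod 279841)

Hensel's recurrence: r_{i+1} = r_i − f(r_i)·(f′(r_i))^{-1} mod 23^{i+2}, with f′(x) = 2x. Iterate:
  r_0 = 10 (mod 23)
  r_1 = 102 (mod 529)
  r_2 = 11211 (mod 12167)
  r_3 = 23378 (mod 279841)
Final: r_3 = 23378, and one checks f(r_3) ≡ 0 mod 23^4.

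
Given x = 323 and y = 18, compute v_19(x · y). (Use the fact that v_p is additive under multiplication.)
v_19(5814) = 1

v_p(x) = 1 (factor: 323 = 19^1 · 17); v_p(y) = 0 (factor: 18 = 19^0 · 18). Additivity: v_p(xy) = v_p(x) + v_p(y) = 1 + 0 = 1. (Direct check: xy = 5814 = 19^1 · (306).)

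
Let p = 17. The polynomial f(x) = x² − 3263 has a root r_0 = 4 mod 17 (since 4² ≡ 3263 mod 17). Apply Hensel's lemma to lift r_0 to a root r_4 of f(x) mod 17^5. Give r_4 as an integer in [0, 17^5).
r_4 = 386839 (mod 1419857)

Hensel's recurrence: r_{i+1} = r_i − f(r_i)·(f′(r_i))^{-1} mod 17^{i+2}, with f′(x) = 2x. Iterate:
  r_0 = 4 (mod 17)
  r_1 = 157 (mod 289)
  r_2 = 3625 (mod 4913)
  r_3 = 52755 (mod 83521)
  r_4 = 386839 (mod 1419857)
Final: r_4 = 386839, and one checks f(r_4) ≡ 0 mod 17^5.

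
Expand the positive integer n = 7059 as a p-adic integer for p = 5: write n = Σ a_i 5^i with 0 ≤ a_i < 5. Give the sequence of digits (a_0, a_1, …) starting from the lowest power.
(a_0, a_1, …) = (4, 1, 2, 1, 1, 2)

Repeated division by 5 gives the digits low-to-high: 7059 = 4 + 1·5^1 + 2·5^2 + 1·5^3 + 1·5^4 + 2·5^5. Digit sequence: (4, 1, 2, 1, 1, 2).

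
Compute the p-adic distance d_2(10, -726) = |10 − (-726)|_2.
d_2(10, -726) = 1/32

Step 1 — x − y = 10 − (-726) = 736. Step 2 — v_2(736) = 5 (factor: 736 = (2^5 · 23); the sign does not affect v_p). Step 3 — |x − y|_2 = 2^{-5} = 1/32.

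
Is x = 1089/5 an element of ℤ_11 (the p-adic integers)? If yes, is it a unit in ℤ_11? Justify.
x ∈ ℤ_11 but not a unit; v_11(x) = 2 > 0

ℤ_11 = {x ∈ ℚ_11 : v_11(x) ≥ 0} and ℤ_11^× = {x ∈ ℤ_11 : v_11(x) = 0}. Here v_11(1089/5) = v_11(num) − v_11(den) = 2; compare against these criteria.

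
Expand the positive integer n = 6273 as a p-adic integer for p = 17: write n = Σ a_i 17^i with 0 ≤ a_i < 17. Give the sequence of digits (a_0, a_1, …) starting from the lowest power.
(a_0, a_1, …) = (0, 12, 4, 1)

Repeated division by 17 gives the digits low-to-high: 6273 = 12·17^1 + 4·17^2 + 1·17^3. Digit sequence: (0, 12, 4, 1).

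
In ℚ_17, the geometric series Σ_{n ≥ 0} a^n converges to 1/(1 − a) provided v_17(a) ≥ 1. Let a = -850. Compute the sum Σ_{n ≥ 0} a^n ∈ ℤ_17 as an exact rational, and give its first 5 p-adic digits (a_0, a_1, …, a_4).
Σ a^n = 1/(1 − a) = 1/851;  first 5 digits = (1, 1, 15, 11, 0)

v_17(a) = 1 ≥ 1, so the series converges in ℤ_17 to 1/(1 − a) = 1/(1 − (-850)) = 1/851. Expand this rational in ℤ_17: compute digits iteratively via d_i = x_i mod 17, x_{i+1} = (x_i − d_i)/17. The first 5 digits are (1, 1, 15, 11, 0).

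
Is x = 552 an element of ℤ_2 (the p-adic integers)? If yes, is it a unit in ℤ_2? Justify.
x ∈ ℤ_2 but not a unit; v_2(x) = 3 > 0

ℤ_2 = {x ∈ ℚ_2 : v_2(x) ≥ 0} and ℤ_2^× = {x ∈ ℤ_2 : v_2(x) = 0}. Here v_2(552) = v_2(num) − v_2(den) = 3; compare against these criteria.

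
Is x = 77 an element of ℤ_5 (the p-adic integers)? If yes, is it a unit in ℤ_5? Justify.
x ∈ ℤ_5^× (unit); v_5(x) = 0

ℤ_5 = {x ∈ ℚ_5 : v_5(x) ≥ 0} and ℤ_5^× = {x ∈ ℤ_5 : v_5(x) = 0}. Here v_5(77) = v_5(num) − v_5(den) = 0; compare against these criteria.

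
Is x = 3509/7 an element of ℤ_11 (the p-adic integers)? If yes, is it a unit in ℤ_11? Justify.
x ∈ ℤ_11 but not a unit; v_11(x) = 2 > 0

ℤ_11 = {x ∈ ℚ_11 : v_11(x) ≥ 0} and ℤ_11^× = {x ∈ ℤ_11 : v_11(x) = 0}. Here v_11(3509/7) = v_11(num) − v_11(den) = 2; compare against these criteria.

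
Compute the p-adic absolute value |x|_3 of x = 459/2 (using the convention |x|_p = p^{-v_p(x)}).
|459/2|_3 = 1/27

Step 1 — compute v_3(x) by factoring powers of 3 out of the numerator and denominator: v_3(459/2) = 3. Step 2 — apply |x|_p = p^{-v_p(x)} = 3^{-3} = 1/27.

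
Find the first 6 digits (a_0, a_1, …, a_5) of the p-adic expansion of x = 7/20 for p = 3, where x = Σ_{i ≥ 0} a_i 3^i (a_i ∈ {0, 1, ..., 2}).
(a_0, …, a_5) = (2, 2, 2, 1, 1, 2)

v_3(7/20) = 0 (numerator and denominator both coprime to 3), so x ∈ ℤ_3^×. Compute digits iteratively via a_i = x_i mod 3, x_{i+1} = (x_i − a_i)/3, with x_0 = x:
  x_0 = 7/20;  a_0 = 2;  x_1 = (x_0 − 2)/3 = -11/20
  x_1 = -11/20;  a_1 = 2;  x_2 = (x_1 − 2)/3 = -17/20
  x_2 = -17/20;  a_2 = 2;  x_3 = (x_2 − 2)/3 = -19/20
  x_3 = -19/20;  a_3 = 1;  x_4 = (x_3 − 1)/3 = -13/20
  x_4 = -13/20;  a_4 = 1;  x_5 = (x_4 − 1)/3 = -11/20
  x_5 = -11/20;  a_5 = 2;  x_6 = (x_5 − 2)/3 = -17/20
Digits: (2, 2, 2, 1, 1, 2).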